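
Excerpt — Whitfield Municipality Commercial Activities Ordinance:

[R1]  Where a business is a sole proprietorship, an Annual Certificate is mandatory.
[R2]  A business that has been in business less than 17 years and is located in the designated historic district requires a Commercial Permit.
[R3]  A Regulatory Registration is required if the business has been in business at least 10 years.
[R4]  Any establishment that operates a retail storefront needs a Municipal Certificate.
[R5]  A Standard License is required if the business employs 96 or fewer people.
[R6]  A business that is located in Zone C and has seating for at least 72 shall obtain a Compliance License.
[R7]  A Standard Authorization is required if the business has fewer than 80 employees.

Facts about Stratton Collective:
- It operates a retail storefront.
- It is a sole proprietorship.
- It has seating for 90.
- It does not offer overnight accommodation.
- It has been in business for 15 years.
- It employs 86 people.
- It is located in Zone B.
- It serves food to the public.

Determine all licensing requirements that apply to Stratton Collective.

Annual Certificate, Municipal Certificate, Regulatory Registration, Standard License

[R1] is a sole proprietorship → Annual Certificate required.
[R2] years in business 15 < 17; is located in Zone B (not: is located in the designated historic district) → Commercial Permit not required.
[R3] years in business 15 ≥ 10 → Regulatory Registration required.
[R4] operates a retail storefront → Municipal Certificate required.
[R5] employees 86 ≤ 96 → Standard License required.
[R6] is located in Zone B (not: is located in Zone C); seating 90 ≥ 72 → Compliance License not required.
[R7] employees 86 ≥ 80 → Standard Authorization not required.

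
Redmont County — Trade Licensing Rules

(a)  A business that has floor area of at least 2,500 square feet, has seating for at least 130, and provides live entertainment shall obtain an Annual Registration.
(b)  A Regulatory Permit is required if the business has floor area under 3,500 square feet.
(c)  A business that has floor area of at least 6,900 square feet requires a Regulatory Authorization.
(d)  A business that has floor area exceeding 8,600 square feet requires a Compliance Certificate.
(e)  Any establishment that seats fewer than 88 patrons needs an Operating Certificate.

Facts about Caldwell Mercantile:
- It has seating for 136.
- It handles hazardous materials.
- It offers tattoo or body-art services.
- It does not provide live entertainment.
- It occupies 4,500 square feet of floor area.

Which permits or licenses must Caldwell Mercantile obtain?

None

(a) floor area 4,500 square feet ≥ 2,500 square feet; seating 136 ≥ 130; does not provide live entertainment → Annual Registration not required.
(b) floor area 4,500 square feet ≥ 3,500 square feet → Regulatory Permit not required.
(c) floor area 4,500 square feet < 6,900 square feet → Regulatory Authorization not required.
(d) floor area 4,500 square feet ≤ 8,600 square feet → Compliance Certificate not required.
(e) seating 136 ≥ 88 → Operating Certificate not required.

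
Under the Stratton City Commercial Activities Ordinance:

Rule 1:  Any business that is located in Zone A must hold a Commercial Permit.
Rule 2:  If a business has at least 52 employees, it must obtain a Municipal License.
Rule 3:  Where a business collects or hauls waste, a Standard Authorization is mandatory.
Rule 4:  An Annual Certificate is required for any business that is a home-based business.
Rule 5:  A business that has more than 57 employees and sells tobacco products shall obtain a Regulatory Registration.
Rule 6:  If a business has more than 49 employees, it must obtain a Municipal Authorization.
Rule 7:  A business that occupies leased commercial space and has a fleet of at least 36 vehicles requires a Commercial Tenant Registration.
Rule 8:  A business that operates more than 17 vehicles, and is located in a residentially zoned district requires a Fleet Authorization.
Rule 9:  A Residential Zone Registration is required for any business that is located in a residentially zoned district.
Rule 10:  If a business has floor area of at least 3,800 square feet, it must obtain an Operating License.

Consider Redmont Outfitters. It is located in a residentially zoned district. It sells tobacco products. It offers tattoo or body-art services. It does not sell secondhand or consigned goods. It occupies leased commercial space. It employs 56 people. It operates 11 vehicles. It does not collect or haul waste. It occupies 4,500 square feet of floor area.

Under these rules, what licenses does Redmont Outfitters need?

Rule 1: is located in a residentially zoned district (not: is located in Zone A) → Commercial Permit not required.
Rule 2: employees 56 ≥ 52 → Municipal License required.
Rule 3: does not collect or haul waste → Standard Authorization not required.
Rule 4: occupies leased commercial space (not: is a home-based business) → Annual Certificate not required.
Rule 5: employees 56 ≤ 57; sells tobacco products → Regulatory Registration not required.
Rule 6: employees 56 > 49 → Municipal Authorization required.
Rule 7: occupies leased commercial space; vehicles 11 < 36 → Commercial Tenant Registration not required.
Rule 8: vehicles 11 ≤ 17; is located in a residentially zoned district → Fleet Authorization not required.
Rule 9: is located in a residentially zoned district → Residential Zone Registration required.
Rule 10: floor area 4,500 square feet ≥ 3,800 square feet → Operating License required.

Municipal Authorization, Municipal License, Operating License, Residential Zone Registration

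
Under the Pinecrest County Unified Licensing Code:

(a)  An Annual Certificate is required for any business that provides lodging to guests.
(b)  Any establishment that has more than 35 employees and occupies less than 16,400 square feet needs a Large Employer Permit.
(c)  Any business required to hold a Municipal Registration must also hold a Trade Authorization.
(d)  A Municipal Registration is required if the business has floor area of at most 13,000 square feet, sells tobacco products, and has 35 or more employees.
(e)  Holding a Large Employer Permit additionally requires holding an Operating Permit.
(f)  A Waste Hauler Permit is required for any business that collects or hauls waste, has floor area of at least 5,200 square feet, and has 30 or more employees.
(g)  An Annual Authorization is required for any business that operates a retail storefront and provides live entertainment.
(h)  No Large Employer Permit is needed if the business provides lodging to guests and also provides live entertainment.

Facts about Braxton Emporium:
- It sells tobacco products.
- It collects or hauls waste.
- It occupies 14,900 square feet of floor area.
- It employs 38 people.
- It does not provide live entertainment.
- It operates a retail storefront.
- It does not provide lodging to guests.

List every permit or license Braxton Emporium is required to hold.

(a) does not provide lodging to guests → Annual Certificate not required.
(b) employees 38 > 35; floor area 14,900 square feet < 16,400 square feet → Large Employer Permit required.
(c) Municipal Registration is not required → no effect.
(d) floor area 14,900 square feet > 13,000 square feet; sells tobacco products; employees 38 ≥ 35 → Municipal Registration not required.
(e) Large Employer Permit is required → Operating Permit also required.
(f) collects or hauls waste; floor area 14,900 square feet ≥ 5,200 square feet; employees 38 ≥ 30 → Waste Hauler Permit required.
(g) operates a retail storefront; does not provide live entertainment → Annual Authorization not required.
(h) does not provide lodging to guests; does not provide live entertainment → Large Employer Permit exemption does not apply.

Large Employer Permit, Operating Permit, Waste Hauler Permit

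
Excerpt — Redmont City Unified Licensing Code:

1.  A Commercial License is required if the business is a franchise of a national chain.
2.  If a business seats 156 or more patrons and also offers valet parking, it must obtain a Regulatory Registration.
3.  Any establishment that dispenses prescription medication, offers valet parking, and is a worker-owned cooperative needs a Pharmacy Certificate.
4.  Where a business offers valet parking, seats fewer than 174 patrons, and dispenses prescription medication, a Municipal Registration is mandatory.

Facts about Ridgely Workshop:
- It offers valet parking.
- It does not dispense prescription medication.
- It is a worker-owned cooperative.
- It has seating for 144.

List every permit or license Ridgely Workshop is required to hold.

1. is a worker-owned cooperative (not: is a franchise of a national chain) → Commercial License not required.
2. seating 144 < 156; offers valet parking → Regulatory Registration not required.
3. does not dispense prescription medication; offers valet parking; is a worker-owned cooperative → Pharmacy Certificate not required.
4. offers valet parking; seating 144 < 174; does not dispense prescription medication → Municipal Registration not required.

None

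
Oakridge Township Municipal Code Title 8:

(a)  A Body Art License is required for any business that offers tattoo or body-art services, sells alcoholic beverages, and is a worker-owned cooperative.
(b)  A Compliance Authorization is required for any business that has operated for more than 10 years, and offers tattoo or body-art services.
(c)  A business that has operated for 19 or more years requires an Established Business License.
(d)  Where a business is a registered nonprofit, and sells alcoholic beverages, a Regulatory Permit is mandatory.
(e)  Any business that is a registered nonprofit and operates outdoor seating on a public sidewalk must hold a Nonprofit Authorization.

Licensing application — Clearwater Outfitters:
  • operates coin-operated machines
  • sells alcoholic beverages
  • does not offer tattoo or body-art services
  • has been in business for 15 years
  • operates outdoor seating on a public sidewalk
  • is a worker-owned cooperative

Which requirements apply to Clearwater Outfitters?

(a) does not offer tattoo or body-art services; sells alcoholic beverages; is a worker-owned cooperative → Body Art License not required.
(b) years in business 15 > 10; does not offer tattoo or body-art services → Compliance Authorization not required.
(c) years in business 15 < 19 → Established Business License not required.
(d) is a worker-owned cooperative (not: is a registered nonprofit); sells alcoholic beverages → Regulatory Permit not required.
(e) is a worker-owned cooperative (not: is a registered nonprofit); operates outdoor seating on a public sidewalk → Nonprofit Authorization not required.

None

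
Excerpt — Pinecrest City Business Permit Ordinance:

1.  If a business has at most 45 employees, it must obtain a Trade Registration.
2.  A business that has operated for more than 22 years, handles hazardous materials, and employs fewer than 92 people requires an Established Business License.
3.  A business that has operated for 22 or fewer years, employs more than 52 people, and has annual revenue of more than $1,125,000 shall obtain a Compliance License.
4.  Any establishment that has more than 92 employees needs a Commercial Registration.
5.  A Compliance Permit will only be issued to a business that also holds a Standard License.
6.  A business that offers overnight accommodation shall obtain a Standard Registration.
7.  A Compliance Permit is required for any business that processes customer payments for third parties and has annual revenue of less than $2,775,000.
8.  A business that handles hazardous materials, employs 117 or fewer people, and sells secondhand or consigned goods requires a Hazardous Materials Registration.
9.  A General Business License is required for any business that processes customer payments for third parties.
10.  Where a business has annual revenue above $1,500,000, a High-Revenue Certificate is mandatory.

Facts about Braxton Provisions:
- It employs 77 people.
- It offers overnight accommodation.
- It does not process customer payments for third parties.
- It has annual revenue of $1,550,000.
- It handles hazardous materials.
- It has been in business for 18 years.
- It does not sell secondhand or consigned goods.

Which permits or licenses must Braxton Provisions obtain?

Compliance License, High-Revenue Certificate, Standard Registration

1. employees 77 > 45 → Trade Registration not required.
2. years in business 18 ≤ 22; handles hazardous materials; employees 77 < 92 → Established Business License not required.
3. years in business 18 ≤ 22; employees 77 > 52; revenue $1,550,000 > $1,125,000 → Compliance License required.
4. employees 77 ≤ 92 → Commercial Registration not required.
5. Compliance Permit is not required → no effect.
6. offers overnight accommodation → Standard Registration required.
7. does not process customer payments for third parties; revenue $1,550,000 < $2,775,000 → Compliance Permit not required.
8. handles hazardous materials; employees 77 ≤ 117; does not sell secondhand or consigned goods → Hazardous Materials Registration not required.
9. does not process customer payments for third parties → General Business License not required.
10. revenue $1,550,000 > $1,500,000 → High-Revenue Certificate required.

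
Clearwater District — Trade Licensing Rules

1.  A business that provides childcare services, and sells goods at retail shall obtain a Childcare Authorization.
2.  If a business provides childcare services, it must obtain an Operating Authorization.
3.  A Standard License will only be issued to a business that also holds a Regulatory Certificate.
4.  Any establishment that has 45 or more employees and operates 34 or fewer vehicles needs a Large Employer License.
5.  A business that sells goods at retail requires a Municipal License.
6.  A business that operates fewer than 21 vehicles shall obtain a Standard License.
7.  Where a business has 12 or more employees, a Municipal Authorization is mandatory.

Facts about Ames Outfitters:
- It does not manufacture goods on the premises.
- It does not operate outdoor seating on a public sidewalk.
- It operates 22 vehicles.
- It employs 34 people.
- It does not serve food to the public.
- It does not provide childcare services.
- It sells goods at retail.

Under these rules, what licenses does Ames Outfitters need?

Municipal Authorization, Municipal License

1. does not provide childcare services; sells goods at retail → Childcare Authorization not required.
2. does not provide childcare services → Operating Authorization not required.
3. Standard License is not required → no effect.
4. employees 34 < 45; vehicles 22 ≤ 34 → Large Employer License not required.
5. sells goods at retail → Municipal License required.
6. vehicles 22 ≥ 21 → Standard License not required.
7. employees 34 ≥ 12 → Municipal Authorization required.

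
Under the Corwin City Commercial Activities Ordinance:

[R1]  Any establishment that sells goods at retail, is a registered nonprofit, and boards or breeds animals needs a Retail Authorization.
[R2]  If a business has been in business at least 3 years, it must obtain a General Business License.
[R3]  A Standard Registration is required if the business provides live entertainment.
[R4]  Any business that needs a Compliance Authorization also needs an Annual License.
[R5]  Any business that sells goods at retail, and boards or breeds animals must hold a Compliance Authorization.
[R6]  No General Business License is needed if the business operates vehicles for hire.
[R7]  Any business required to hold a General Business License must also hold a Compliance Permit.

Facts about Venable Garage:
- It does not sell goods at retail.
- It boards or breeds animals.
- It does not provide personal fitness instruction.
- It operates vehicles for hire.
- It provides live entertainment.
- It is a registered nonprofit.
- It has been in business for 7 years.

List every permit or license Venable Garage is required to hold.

[R1] does not sell goods at retail; is a registered nonprofit; boards or breeds animals → Retail Authorization not required.
[R2] years in business 7 ≥ 3 → General Business License required.
[R3] provides live entertainment → Standard Registration required.
[R4] Compliance Authorization is not required → no effect.
[R5] does not sell goods at retail; boards or breeds animals → Compliance Authorization not required.
[R6] operates vehicles for hire → exempt from General Business License.
[R7] General Business License is not required → no effect.

Standard Registration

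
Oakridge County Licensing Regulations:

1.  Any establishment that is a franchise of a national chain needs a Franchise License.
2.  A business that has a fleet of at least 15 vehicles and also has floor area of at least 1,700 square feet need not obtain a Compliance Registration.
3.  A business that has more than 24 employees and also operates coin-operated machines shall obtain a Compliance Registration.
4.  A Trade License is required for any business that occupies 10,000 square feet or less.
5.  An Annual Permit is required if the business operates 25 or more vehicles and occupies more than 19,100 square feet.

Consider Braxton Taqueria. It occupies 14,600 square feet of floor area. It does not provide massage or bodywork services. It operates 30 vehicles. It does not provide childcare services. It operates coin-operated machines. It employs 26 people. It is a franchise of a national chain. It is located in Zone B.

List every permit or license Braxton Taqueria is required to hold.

Franchise License

1. is a franchise of a national chain → Franchise License required.
2. vehicles 30 ≥ 15; floor area 14,600 square feet ≥ 1,700 square feet → exempt from Compliance Registration.
3. employees 26 > 24; operates coin-operated machines → Compliance Registration required.
4. floor area 14,600 square feet > 10,000 square feet → Trade License not required.
5. vehicles 30 ≥ 25; floor area 14,600 square feet ≤ 19,100 square feet → Annual Permit not required.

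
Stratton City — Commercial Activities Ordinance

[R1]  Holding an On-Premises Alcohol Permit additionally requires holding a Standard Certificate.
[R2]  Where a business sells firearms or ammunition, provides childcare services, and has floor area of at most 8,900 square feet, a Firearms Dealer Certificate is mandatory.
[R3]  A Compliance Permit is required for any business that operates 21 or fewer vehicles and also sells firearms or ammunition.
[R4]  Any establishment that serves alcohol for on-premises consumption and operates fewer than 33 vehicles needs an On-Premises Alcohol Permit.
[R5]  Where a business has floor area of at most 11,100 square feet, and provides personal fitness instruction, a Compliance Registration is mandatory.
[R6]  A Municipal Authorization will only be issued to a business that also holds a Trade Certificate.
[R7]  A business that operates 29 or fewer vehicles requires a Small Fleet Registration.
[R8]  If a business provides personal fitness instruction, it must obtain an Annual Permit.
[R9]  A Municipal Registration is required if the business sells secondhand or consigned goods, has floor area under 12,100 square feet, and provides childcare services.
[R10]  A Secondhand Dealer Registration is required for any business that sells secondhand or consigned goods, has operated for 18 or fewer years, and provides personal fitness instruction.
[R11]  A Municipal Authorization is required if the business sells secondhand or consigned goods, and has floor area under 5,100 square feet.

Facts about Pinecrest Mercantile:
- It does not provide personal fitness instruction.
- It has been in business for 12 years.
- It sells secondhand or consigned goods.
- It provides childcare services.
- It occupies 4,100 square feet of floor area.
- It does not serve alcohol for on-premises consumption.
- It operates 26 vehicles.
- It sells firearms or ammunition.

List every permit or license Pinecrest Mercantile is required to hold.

[R1] On-Premises Alcohol Permit is not required → no effect.
[R2] sells firearms or ammunition; provides childcare services; floor area 4,100 square feet ≤ 8,900 square feet → Firearms Dealer Certificate required.
[R3] vehicles 26 > 21; sells firearms or ammunition → Compliance Permit not required.
[R4] does not serve alcohol for on-premises consumption; vehicles 26 < 33 → On-Premises Alcohol Permit not required.
[R5] floor area 4,100 square feet ≤ 11,100 square feet; does not provide personal fitness instruction → Compliance Registration not required.
[R6] Municipal Authorization is required → Trade Certificate also required.
[R7] vehicles 26 ≤ 29 → Small Fleet Registration required.
[R8] does not provide personal fitness instruction → Annual Permit not required.
[R9] sells secondhand or consigned goods; floor area 4,100 square feet < 12,100 square feet; provides childcare services → Municipal Registration required.
[R10] sells secondhand or consigned goods; years in business 12 ≤ 18; does not provide personal fitness instruction → Secondhand Dealer Registration not required.
[R11] sells secondhand or consigned goods; floor area 4,100 square feet < 5,100 square feet → Municipal Authorization required.

Firearms Dealer Certificate, Municipal Authorization, Municipal Registration, Small Fleet Registration, Trade Certificate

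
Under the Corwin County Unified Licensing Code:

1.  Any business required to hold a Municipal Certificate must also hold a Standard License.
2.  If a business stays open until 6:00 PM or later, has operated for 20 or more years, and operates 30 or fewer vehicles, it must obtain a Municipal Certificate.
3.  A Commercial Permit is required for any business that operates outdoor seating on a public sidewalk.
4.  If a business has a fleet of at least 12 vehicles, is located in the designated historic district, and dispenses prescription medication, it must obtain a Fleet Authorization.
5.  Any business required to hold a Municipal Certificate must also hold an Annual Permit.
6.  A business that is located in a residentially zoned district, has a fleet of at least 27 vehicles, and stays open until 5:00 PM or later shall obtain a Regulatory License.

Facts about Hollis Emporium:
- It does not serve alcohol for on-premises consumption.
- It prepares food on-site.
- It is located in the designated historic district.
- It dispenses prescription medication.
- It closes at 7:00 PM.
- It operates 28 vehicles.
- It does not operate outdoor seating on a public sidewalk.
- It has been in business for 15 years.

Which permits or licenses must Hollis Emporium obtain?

1. Municipal Certificate is not required → no effect.
2. closes 7:00 PM, after 6:00 PM; years in business 15 < 20; vehicles 28 ≤ 30 → Municipal Certificate not required.
3. does not operate outdoor seating on a public sidewalk → Commercial Permit not required.
4. vehicles 28 ≥ 12; is located in the designated historic district; dispenses prescription medication → Fleet Authorization required.
5. Municipal Certificate is not required → no effect.
6. is located in the designated historic district (not: is located in a residentially zoned district); vehicles 28 ≥ 27; closes 7:00 PM, after 5:00 PM → Regulatory License not required.

Fleet Authorization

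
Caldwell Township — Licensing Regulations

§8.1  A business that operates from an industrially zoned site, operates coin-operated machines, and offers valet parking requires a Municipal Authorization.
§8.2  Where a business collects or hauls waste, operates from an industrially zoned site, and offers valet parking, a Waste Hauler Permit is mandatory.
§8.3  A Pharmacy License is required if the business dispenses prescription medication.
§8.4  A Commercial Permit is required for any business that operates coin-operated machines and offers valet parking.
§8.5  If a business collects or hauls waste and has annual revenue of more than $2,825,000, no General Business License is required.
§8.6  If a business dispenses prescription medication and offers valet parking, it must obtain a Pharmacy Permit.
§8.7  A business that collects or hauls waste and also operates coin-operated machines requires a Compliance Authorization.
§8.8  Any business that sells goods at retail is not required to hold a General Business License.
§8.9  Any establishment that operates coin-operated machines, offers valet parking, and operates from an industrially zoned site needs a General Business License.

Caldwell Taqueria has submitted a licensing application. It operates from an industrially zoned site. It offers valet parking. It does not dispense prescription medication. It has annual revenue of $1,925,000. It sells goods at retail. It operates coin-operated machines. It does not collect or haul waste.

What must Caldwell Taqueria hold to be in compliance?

§8.1 operates from an industrially zoned site; operates coin-operated machines; offers valet parking → Municipal Authorization required.
§8.2 does not collect or haul waste; operates from an industrially zoned site; offers valet parking → Waste Hauler Permit not required.
§8.3 does not dispense prescription medication → Pharmacy License not required.
§8.4 operates coin-operated machines; offers valet parking → Commercial Permit required.
§8.5 does not collect or haul waste; revenue $1,925,000 ≤ $2,825,000 → General Business License exemption does not apply.
§8.6 does not dispense prescription medication; offers valet parking → Pharmacy Permit not required.
§8.7 does not collect or haul waste; operates coin-operated machines → Compliance Authorization not required.
§8.8 sells goods at retail → exempt from General Business License.
§8.9 operates coin-operated machines; offers valet parking; operates from an industrially zoned site → General Business License required.

Commercial Permit, Municipal Authorization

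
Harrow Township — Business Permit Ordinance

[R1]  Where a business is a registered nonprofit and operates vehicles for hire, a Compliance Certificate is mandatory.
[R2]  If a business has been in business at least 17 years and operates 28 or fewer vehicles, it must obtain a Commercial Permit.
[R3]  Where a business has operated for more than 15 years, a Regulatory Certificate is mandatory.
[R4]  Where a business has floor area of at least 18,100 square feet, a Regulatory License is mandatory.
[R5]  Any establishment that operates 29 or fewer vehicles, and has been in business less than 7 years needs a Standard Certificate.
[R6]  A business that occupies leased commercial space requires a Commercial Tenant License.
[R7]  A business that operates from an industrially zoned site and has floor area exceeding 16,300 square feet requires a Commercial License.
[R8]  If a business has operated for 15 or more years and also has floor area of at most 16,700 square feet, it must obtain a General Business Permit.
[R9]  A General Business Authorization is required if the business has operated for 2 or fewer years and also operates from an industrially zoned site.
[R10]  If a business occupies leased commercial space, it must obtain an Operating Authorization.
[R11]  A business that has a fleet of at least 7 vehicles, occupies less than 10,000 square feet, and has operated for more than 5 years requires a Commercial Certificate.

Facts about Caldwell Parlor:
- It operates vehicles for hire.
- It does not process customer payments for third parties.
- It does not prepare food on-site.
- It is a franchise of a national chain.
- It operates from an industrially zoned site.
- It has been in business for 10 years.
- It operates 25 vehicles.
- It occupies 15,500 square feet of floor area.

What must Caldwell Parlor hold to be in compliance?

None

[R1] is a franchise of a national chain (not: is a registered nonprofit); operates vehicles for hire → Compliance Certificate not required.
[R2] years in business 10 < 17; vehicles 25 ≤ 28 → Commercial Permit not required.
[R3] years in business 10 ≤ 15 → Regulatory Certificate not required.
[R4] floor area 15,500 square feet < 18,100 square feet → Regulatory License not required.
[R5] vehicles 25 ≤ 29; years in business 10 ≥ 7 → Standard Certificate not required.
[R6] operates from an industrially zoned site (not: occupies leased commercial space) → Commercial Tenant License not required.
[R7] operates from an industrially zoned site; floor area 15,500 square feet ≤ 16,300 square feet → Commercial License not required.
[R8] years in business 10 < 15; floor area 15,500 square feet ≤ 16,700 square feet → General Business Permit not required.
[R9] years in business 10 > 2; operates from an industrially zoned site → General Business Authorization not required.
[R10] operates from an industrially zoned site (not: occupies leased commercial space) → Operating Authorization not required.
[R11] vehicles 25 ≥ 7; floor area 15,500 square feet ≥ 10,000 square feet; years in business 10 > 5 → Commercial Certificate not required.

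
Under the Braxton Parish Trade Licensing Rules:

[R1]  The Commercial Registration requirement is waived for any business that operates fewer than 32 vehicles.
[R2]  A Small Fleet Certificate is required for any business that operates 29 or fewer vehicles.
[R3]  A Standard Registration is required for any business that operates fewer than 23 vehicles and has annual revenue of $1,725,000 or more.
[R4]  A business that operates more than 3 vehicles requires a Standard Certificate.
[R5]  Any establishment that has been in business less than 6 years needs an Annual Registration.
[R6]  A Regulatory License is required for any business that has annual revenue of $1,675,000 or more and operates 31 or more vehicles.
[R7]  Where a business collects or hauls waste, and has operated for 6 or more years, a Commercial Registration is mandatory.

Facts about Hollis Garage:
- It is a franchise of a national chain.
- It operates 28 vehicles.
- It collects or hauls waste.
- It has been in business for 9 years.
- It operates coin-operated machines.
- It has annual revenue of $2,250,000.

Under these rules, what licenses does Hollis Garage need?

[R1] vehicles 28 < 32 → exempt from Commercial Registration.
[R2] vehicles 28 ≤ 29 → Small Fleet Certificate required.
[R3] vehicles 28 ≥ 23; revenue $2,250,000 ≥ $1,725,000 → Standard Registration not required.
[R4] vehicles 28 > 3 → Standard Certificate required.
[R5] years in business 9 ≥ 6 → Annual Registration not required.
[R6] revenue $2,250,000 ≥ $1,675,000; vehicles 28 < 31 → Regulatory License not required.
[R7] collects or hauls waste; years in business 9 ≥ 6 → Commercial Registration required.

Small Fleet Certificate, Standard Certificate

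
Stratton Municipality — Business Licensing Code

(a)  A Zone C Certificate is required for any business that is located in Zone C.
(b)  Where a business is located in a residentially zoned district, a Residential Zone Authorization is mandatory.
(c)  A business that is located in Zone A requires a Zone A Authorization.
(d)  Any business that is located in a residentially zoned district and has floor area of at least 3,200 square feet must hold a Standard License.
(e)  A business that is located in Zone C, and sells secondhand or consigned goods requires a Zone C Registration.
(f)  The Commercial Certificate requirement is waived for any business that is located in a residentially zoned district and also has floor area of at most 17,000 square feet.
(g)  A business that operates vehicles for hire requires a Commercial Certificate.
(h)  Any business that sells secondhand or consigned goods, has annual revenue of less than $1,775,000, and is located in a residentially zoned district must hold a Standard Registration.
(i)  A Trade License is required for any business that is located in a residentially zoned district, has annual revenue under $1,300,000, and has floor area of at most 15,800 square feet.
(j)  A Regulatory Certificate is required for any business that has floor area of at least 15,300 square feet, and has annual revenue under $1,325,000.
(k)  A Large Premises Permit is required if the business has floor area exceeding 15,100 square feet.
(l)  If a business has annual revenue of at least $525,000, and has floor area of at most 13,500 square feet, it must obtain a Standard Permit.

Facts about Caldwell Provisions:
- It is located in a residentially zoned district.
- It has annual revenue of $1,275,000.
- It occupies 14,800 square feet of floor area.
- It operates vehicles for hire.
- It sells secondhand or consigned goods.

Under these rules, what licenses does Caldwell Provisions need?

Residential Zone Authorization, Standard License, Standard Registration, Trade License

(a) is located in a residentially zoned district (not: is located in Zone C) → Zone C Certificate not required.
(b) is located in a residentially zoned district → Residential Zone Authorization required.
(c) is located in a residentially zoned district (not: is located in Zone A) → Zone A Authorization not required.
(d) is located in a residentially zoned district; floor area 14,800 square feet ≥ 3,200 square feet → Standard License required.
(e) is located in a residentially zoned district (not: is located in Zone C); sells secondhand or consigned goods → Zone C Registration not required.
(f) is located in a residentially zoned district; floor area 14,800 square feet ≤ 17,000 square feet → exempt from Commercial Certificate.
(g) operates vehicles for hire → Commercial Certificate required.
(h) sells secondhand or consigned goods; revenue $1,275,000 < $1,775,000; is located in a residentially zoned district → Standard Registration required.
(i) is located in a residentially zoned district; revenue $1,275,000 < $1,300,000; floor area 14,800 square feet ≤ 15,800 square feet → Trade License required.
(j) floor area 14,800 square feet < 15,300 square feet; revenue $1,275,000 < $1,325,000 → Regulatory Certificate not required.
(k) floor area 14,800 square feet ≤ 15,100 square feet → Large Premises Permit not required.
(l) revenue $1,275,000 ≥ $525,000; floor area 14,800 square feet > 13,500 square feet → Standard Permit not required.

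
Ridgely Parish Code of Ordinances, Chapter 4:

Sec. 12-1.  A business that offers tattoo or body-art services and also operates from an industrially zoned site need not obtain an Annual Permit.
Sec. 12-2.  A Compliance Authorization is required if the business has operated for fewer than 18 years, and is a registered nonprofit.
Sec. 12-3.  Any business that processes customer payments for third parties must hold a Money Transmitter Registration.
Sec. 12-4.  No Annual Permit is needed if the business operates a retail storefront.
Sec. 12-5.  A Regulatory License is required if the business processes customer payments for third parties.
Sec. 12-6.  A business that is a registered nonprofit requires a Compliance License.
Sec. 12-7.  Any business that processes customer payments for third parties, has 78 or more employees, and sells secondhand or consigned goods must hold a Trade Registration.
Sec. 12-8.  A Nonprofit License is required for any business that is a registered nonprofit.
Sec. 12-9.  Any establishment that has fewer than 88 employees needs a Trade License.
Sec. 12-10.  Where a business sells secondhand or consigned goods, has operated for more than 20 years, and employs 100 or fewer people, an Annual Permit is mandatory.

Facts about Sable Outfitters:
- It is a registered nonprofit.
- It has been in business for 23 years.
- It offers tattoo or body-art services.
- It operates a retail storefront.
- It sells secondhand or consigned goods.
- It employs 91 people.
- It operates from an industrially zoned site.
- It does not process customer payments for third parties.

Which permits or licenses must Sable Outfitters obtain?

Sec. 12-1. offers tattoo or body-art services; operates from an industrially zoned site → exempt from Annual Permit.
Sec. 12-2. years in business 23 ≥ 18; is a registered nonprofit → Compliance Authorization not required.
Sec. 12-3. does not process customer payments for third parties → Money Transmitter Registration not required.
Sec. 12-4. operates a retail storefront → exempt from Annual Permit.
Sec. 12-5. does not process customer payments for third parties → Regulatory License not required.
Sec. 12-6. is a registered nonprofit → Compliance License required.
Sec. 12-7. does not process customer payments for third parties; employees 91 ≥ 78; sells secondhand or consigned goods → Trade Registration not required.
Sec. 12-8. is a registered nonprofit → Nonprofit License required.
Sec. 12-9. employees 91 ≥ 88 → Trade License not required.
Sec. 12-10. sells secondhand or consigned goods; years in business 23 > 20; employees 91 ≤ 100 → Annual Permit required.

Compliance License, Nonprofit License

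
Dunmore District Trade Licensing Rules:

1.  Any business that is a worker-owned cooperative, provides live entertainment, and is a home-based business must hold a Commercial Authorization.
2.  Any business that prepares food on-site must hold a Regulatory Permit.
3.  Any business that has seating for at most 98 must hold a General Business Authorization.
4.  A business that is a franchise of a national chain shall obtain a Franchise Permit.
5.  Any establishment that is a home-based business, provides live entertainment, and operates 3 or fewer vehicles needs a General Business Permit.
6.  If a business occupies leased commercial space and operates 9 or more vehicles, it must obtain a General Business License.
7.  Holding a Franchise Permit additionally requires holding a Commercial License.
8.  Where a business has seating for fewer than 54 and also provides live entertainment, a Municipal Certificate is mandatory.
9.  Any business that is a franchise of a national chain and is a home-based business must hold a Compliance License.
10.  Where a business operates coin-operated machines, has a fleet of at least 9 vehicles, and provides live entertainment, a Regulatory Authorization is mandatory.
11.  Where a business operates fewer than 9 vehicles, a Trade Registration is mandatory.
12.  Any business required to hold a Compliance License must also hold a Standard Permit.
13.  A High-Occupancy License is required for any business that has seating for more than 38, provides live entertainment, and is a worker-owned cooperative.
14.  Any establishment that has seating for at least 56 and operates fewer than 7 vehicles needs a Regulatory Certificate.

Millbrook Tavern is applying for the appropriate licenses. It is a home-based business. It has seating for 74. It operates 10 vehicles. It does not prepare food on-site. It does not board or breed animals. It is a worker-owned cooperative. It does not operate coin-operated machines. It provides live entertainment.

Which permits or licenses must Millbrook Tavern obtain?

Commercial Authorization, General Business Authorization, High-Occupancy License

1. is a worker-owned cooperative; provides live entertainment; is a home-based business → Commercial Authorization required.
2. does not prepare food on-site → Regulatory Permit not required.
3. seating 74 ≤ 98 → General Business Authorization required.
4. is a worker-owned cooperative (not: is a franchise of a national chain) → Franchise Permit not required.
5. is a home-based business; provides live entertainment; vehicles 10 > 3 → General Business Permit not required.
6. is a home-based business (not: occupies leased commercial space); vehicles 10 ≥ 9 → General Business License not required.
7. Franchise Permit is not required → no effect.
8. seating 74 ≥ 54; provides live entertainment → Municipal Certificate not required.
9. is a worker-owned cooperative (not: is a franchise of a national chain); is a home-based business → Compliance License not required.
10. does not operate coin-operated machines; vehicles 10 ≥ 9; provides live entertainment → Regulatory Authorization not required.
11. vehicles 10 ≥ 9 → Trade Registration not required.
12. Compliance License is not required → no effect.
13. seating 74 > 38; provides live entertainment; is a worker-owned cooperative → High-Occupancy License required.
14. seating 74 ≥ 56; vehicles 10 ≥ 7 → Regulatory Certificate not required.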